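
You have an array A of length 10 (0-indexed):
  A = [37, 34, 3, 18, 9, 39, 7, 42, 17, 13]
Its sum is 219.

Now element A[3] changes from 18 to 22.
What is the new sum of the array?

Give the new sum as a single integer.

Answer: 223

Derivation:
Old value at index 3: 18
New value at index 3: 22
Delta = 22 - 18 = 4
New sum = old_sum + delta = 219 + (4) = 223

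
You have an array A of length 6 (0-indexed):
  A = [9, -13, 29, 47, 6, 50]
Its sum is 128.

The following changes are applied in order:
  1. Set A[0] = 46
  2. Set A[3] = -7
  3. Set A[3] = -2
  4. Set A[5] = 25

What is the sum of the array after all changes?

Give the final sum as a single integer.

Answer: 91

Derivation:
Initial sum: 128
Change 1: A[0] 9 -> 46, delta = 37, sum = 165
Change 2: A[3] 47 -> -7, delta = -54, sum = 111
Change 3: A[3] -7 -> -2, delta = 5, sum = 116
Change 4: A[5] 50 -> 25, delta = -25, sum = 91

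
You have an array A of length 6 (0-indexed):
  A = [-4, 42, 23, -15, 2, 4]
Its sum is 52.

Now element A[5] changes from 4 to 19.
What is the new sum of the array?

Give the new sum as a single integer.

Old value at index 5: 4
New value at index 5: 19
Delta = 19 - 4 = 15
New sum = old_sum + delta = 52 + (15) = 67

Answer: 67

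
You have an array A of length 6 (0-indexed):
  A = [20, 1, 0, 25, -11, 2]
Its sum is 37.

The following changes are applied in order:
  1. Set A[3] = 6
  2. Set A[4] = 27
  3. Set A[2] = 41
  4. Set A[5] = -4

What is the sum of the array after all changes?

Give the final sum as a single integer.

Answer: 91

Derivation:
Initial sum: 37
Change 1: A[3] 25 -> 6, delta = -19, sum = 18
Change 2: A[4] -11 -> 27, delta = 38, sum = 56
Change 3: A[2] 0 -> 41, delta = 41, sum = 97
Change 4: A[5] 2 -> -4, delta = -6, sum = 91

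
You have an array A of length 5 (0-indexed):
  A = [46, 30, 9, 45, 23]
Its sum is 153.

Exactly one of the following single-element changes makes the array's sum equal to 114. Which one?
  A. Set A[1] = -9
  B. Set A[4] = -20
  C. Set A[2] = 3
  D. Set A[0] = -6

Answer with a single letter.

Option A: A[1] 30->-9, delta=-39, new_sum=153+(-39)=114 <-- matches target
Option B: A[4] 23->-20, delta=-43, new_sum=153+(-43)=110
Option C: A[2] 9->3, delta=-6, new_sum=153+(-6)=147
Option D: A[0] 46->-6, delta=-52, new_sum=153+(-52)=101

Answer: A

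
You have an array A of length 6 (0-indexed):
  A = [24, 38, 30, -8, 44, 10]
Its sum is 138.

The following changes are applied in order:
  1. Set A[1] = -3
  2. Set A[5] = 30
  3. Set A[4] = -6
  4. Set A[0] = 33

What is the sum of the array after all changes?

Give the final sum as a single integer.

Initial sum: 138
Change 1: A[1] 38 -> -3, delta = -41, sum = 97
Change 2: A[5] 10 -> 30, delta = 20, sum = 117
Change 3: A[4] 44 -> -6, delta = -50, sum = 67
Change 4: A[0] 24 -> 33, delta = 9, sum = 76

Answer: 76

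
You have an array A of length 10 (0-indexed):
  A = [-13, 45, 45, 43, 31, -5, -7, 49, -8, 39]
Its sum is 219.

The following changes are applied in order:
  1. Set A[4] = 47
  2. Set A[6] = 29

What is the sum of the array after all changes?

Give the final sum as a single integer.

Initial sum: 219
Change 1: A[4] 31 -> 47, delta = 16, sum = 235
Change 2: A[6] -7 -> 29, delta = 36, sum = 271

Answer: 271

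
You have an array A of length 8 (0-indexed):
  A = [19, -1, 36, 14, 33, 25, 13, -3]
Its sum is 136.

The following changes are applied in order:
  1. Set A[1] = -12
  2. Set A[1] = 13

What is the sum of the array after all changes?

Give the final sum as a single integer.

Answer: 150

Derivation:
Initial sum: 136
Change 1: A[1] -1 -> -12, delta = -11, sum = 125
Change 2: A[1] -12 -> 13, delta = 25, sum = 150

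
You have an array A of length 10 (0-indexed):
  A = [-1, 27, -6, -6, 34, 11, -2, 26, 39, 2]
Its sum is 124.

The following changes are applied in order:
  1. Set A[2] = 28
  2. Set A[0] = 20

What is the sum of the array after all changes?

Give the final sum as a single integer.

Initial sum: 124
Change 1: A[2] -6 -> 28, delta = 34, sum = 158
Change 2: A[0] -1 -> 20, delta = 21, sum = 179

Answer: 179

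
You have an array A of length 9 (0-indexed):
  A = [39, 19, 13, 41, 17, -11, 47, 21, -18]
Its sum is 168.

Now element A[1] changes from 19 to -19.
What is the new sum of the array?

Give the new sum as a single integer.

Old value at index 1: 19
New value at index 1: -19
Delta = -19 - 19 = -38
New sum = old_sum + delta = 168 + (-38) = 130

Answer: 130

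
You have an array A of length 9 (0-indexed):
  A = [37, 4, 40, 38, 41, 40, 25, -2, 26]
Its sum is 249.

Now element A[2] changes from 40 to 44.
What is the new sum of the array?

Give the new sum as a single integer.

Old value at index 2: 40
New value at index 2: 44
Delta = 44 - 40 = 4
New sum = old_sum + delta = 249 + (4) = 253

Answer: 253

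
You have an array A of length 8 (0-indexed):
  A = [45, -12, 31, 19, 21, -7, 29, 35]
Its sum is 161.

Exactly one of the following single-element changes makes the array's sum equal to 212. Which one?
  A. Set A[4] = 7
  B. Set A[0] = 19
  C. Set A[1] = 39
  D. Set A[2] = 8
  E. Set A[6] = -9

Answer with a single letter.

Answer: C

Derivation:
Option A: A[4] 21->7, delta=-14, new_sum=161+(-14)=147
Option B: A[0] 45->19, delta=-26, new_sum=161+(-26)=135
Option C: A[1] -12->39, delta=51, new_sum=161+(51)=212 <-- matches target
Option D: A[2] 31->8, delta=-23, new_sum=161+(-23)=138
Option E: A[6] 29->-9, delta=-38, new_sum=161+(-38)=123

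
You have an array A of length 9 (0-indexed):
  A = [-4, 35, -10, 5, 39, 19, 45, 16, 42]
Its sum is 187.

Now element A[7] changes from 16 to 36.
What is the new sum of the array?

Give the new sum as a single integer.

Old value at index 7: 16
New value at index 7: 36
Delta = 36 - 16 = 20
New sum = old_sum + delta = 187 + (20) = 207

Answer: 207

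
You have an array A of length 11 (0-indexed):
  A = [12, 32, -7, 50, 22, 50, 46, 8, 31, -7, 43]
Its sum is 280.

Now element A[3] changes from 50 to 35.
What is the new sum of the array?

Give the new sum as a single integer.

Old value at index 3: 50
New value at index 3: 35
Delta = 35 - 50 = -15
New sum = old_sum + delta = 280 + (-15) = 265

Answer: 265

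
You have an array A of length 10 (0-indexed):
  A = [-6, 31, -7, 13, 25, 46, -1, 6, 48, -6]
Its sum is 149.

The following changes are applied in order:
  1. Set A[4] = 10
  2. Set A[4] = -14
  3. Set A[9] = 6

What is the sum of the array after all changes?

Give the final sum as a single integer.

Initial sum: 149
Change 1: A[4] 25 -> 10, delta = -15, sum = 134
Change 2: A[4] 10 -> -14, delta = -24, sum = 110
Change 3: A[9] -6 -> 6, delta = 12, sum = 122

Answer: 122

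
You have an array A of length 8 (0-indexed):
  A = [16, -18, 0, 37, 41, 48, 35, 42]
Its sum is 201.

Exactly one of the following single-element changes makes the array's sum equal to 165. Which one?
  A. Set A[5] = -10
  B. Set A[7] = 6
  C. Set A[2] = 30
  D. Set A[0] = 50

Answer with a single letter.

Answer: B

Derivation:
Option A: A[5] 48->-10, delta=-58, new_sum=201+(-58)=143
Option B: A[7] 42->6, delta=-36, new_sum=201+(-36)=165 <-- matches target
Option C: A[2] 0->30, delta=30, new_sum=201+(30)=231
Option D: A[0] 16->50, delta=34, new_sum=201+(34)=235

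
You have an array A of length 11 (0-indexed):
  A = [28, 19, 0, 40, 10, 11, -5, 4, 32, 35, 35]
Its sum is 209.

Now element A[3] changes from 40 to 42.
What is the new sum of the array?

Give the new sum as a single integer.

Old value at index 3: 40
New value at index 3: 42
Delta = 42 - 40 = 2
New sum = old_sum + delta = 209 + (2) = 211

Answer: 211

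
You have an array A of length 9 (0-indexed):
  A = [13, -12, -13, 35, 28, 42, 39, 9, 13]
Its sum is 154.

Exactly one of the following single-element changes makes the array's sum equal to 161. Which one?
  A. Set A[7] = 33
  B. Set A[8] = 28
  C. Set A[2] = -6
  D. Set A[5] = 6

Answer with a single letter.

Option A: A[7] 9->33, delta=24, new_sum=154+(24)=178
Option B: A[8] 13->28, delta=15, new_sum=154+(15)=169
Option C: A[2] -13->-6, delta=7, new_sum=154+(7)=161 <-- matches target
Option D: A[5] 42->6, delta=-36, new_sum=154+(-36)=118

Answer: C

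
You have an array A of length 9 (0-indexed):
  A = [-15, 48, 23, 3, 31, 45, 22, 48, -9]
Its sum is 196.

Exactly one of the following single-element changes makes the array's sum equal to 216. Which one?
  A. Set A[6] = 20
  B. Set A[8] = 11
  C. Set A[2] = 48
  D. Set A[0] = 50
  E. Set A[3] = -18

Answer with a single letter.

Answer: B

Derivation:
Option A: A[6] 22->20, delta=-2, new_sum=196+(-2)=194
Option B: A[8] -9->11, delta=20, new_sum=196+(20)=216 <-- matches target
Option C: A[2] 23->48, delta=25, new_sum=196+(25)=221
Option D: A[0] -15->50, delta=65, new_sum=196+(65)=261
Option E: A[3] 3->-18, delta=-21, new_sum=196+(-21)=175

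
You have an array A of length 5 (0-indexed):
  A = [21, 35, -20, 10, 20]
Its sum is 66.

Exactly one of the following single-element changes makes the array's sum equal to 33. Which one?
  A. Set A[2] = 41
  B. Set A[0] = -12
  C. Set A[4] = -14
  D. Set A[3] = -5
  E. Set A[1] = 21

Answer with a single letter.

Option A: A[2] -20->41, delta=61, new_sum=66+(61)=127
Option B: A[0] 21->-12, delta=-33, new_sum=66+(-33)=33 <-- matches target
Option C: A[4] 20->-14, delta=-34, new_sum=66+(-34)=32
Option D: A[3] 10->-5, delta=-15, new_sum=66+(-15)=51
Option E: A[1] 35->21, delta=-14, new_sum=66+(-14)=52

Answer: B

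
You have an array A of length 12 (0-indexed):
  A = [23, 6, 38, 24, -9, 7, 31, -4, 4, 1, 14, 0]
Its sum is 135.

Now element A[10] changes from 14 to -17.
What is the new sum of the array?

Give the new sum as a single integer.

Old value at index 10: 14
New value at index 10: -17
Delta = -17 - 14 = -31
New sum = old_sum + delta = 135 + (-31) = 104

Answer: 104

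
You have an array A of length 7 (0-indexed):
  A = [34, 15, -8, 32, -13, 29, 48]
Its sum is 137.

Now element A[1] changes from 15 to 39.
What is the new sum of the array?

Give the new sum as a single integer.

Answer: 161

Derivation:
Old value at index 1: 15
New value at index 1: 39
Delta = 39 - 15 = 24
New sum = old_sum + delta = 137 + (24) = 161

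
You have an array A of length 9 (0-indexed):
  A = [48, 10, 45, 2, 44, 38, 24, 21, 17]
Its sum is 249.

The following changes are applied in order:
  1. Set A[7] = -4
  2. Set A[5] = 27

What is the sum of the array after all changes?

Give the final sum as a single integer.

Initial sum: 249
Change 1: A[7] 21 -> -4, delta = -25, sum = 224
Change 2: A[5] 38 -> 27, delta = -11, sum = 213

Answer: 213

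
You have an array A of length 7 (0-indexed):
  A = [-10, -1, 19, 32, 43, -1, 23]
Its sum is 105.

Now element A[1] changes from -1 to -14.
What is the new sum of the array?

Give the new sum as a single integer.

Old value at index 1: -1
New value at index 1: -14
Delta = -14 - -1 = -13
New sum = old_sum + delta = 105 + (-13) = 92

Answer: 92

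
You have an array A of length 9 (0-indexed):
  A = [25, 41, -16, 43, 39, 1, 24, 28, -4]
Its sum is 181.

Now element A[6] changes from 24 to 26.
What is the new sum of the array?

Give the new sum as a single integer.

Answer: 183

Derivation:
Old value at index 6: 24
New value at index 6: 26
Delta = 26 - 24 = 2
New sum = old_sum + delta = 181 + (2) = 183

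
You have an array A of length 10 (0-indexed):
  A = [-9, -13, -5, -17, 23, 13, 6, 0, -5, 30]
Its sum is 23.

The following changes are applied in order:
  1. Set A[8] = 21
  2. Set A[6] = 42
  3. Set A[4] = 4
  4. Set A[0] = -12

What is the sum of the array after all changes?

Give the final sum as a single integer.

Answer: 63

Derivation:
Initial sum: 23
Change 1: A[8] -5 -> 21, delta = 26, sum = 49
Change 2: A[6] 6 -> 42, delta = 36, sum = 85
Change 3: A[4] 23 -> 4, delta = -19, sum = 66
Change 4: A[0] -9 -> -12, delta = -3, sum = 63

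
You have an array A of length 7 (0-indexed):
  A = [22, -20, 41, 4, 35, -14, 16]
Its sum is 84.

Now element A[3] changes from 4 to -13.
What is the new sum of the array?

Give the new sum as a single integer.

Answer: 67

Derivation:
Old value at index 3: 4
New value at index 3: -13
Delta = -13 - 4 = -17
New sum = old_sum + delta = 84 + (-17) = 67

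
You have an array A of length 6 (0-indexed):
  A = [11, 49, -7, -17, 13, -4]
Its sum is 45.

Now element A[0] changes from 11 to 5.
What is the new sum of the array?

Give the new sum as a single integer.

Old value at index 0: 11
New value at index 0: 5
Delta = 5 - 11 = -6
New sum = old_sum + delta = 45 + (-6) = 39

Answer: 39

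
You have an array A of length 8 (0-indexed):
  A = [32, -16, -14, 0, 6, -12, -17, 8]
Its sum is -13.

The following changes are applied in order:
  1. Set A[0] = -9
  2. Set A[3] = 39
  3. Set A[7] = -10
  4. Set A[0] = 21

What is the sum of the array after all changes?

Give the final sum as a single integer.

Initial sum: -13
Change 1: A[0] 32 -> -9, delta = -41, sum = -54
Change 2: A[3] 0 -> 39, delta = 39, sum = -15
Change 3: A[7] 8 -> -10, delta = -18, sum = -33
Change 4: A[0] -9 -> 21, delta = 30, sum = -3

Answer: -3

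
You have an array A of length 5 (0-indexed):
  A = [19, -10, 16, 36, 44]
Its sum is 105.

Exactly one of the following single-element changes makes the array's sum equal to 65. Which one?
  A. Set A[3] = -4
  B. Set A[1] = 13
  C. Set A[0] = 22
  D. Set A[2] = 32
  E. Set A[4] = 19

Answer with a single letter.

Answer: A

Derivation:
Option A: A[3] 36->-4, delta=-40, new_sum=105+(-40)=65 <-- matches target
Option B: A[1] -10->13, delta=23, new_sum=105+(23)=128
Option C: A[0] 19->22, delta=3, new_sum=105+(3)=108
Option D: A[2] 16->32, delta=16, new_sum=105+(16)=121
Option E: A[4] 44->19, delta=-25, new_sum=105+(-25)=80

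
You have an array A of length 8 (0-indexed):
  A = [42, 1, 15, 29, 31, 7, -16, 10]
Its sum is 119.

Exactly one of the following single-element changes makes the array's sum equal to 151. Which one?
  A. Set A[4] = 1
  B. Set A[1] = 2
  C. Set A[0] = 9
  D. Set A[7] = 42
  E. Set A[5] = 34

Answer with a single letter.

Answer: D

Derivation:
Option A: A[4] 31->1, delta=-30, new_sum=119+(-30)=89
Option B: A[1] 1->2, delta=1, new_sum=119+(1)=120
Option C: A[0] 42->9, delta=-33, new_sum=119+(-33)=86
Option D: A[7] 10->42, delta=32, new_sum=119+(32)=151 <-- matches target
Option E: A[5] 7->34, delta=27, new_sum=119+(27)=146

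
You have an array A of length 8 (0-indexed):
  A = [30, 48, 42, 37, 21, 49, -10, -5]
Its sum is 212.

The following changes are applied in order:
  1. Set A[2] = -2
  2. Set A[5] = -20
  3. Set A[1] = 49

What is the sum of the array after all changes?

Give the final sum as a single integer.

Initial sum: 212
Change 1: A[2] 42 -> -2, delta = -44, sum = 168
Change 2: A[5] 49 -> -20, delta = -69, sum = 99
Change 3: A[1] 48 -> 49, delta = 1, sum = 100

Answer: 100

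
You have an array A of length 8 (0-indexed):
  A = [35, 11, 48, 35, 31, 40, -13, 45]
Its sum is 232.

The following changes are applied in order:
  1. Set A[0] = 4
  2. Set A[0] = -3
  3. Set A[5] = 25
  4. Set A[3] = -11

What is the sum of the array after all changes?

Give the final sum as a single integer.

Answer: 133

Derivation:
Initial sum: 232
Change 1: A[0] 35 -> 4, delta = -31, sum = 201
Change 2: A[0] 4 -> -3, delta = -7, sum = 194
Change 3: A[5] 40 -> 25, delta = -15, sum = 179
Change 4: A[3] 35 -> -11, delta = -46, sum = 133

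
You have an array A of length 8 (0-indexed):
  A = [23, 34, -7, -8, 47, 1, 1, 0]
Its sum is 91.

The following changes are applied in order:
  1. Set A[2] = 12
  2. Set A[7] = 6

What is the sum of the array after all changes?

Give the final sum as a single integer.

Initial sum: 91
Change 1: A[2] -7 -> 12, delta = 19, sum = 110
Change 2: A[7] 0 -> 6, delta = 6, sum = 116

Answer: 116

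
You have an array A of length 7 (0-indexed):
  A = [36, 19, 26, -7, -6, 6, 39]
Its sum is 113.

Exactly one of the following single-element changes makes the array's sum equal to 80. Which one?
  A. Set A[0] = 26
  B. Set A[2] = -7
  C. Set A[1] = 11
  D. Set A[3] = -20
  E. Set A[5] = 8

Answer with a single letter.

Answer: B

Derivation:
Option A: A[0] 36->26, delta=-10, new_sum=113+(-10)=103
Option B: A[2] 26->-7, delta=-33, new_sum=113+(-33)=80 <-- matches target
Option C: A[1] 19->11, delta=-8, new_sum=113+(-8)=105
Option D: A[3] -7->-20, delta=-13, new_sum=113+(-13)=100
Option E: A[5] 6->8, delta=2, new_sum=113+(2)=115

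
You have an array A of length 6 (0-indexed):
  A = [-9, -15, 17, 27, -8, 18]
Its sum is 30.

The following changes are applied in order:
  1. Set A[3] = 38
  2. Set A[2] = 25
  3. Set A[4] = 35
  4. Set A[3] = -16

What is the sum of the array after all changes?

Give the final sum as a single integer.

Initial sum: 30
Change 1: A[3] 27 -> 38, delta = 11, sum = 41
Change 2: A[2] 17 -> 25, delta = 8, sum = 49
Change 3: A[4] -8 -> 35, delta = 43, sum = 92
Change 4: A[3] 38 -> -16, delta = -54, sum = 38

Answer: 38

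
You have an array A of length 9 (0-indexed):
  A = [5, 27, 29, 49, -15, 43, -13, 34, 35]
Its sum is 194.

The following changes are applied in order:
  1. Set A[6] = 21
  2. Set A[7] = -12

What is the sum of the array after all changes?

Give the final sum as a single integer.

Answer: 182

Derivation:
Initial sum: 194
Change 1: A[6] -13 -> 21, delta = 34, sum = 228
Change 2: A[7] 34 -> -12, delta = -46, sum = 182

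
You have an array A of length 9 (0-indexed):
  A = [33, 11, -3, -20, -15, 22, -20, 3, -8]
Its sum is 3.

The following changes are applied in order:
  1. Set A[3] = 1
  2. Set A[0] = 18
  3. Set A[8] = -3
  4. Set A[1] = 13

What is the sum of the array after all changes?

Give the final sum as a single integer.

Answer: 16

Derivation:
Initial sum: 3
Change 1: A[3] -20 -> 1, delta = 21, sum = 24
Change 2: A[0] 33 -> 18, delta = -15, sum = 9
Change 3: A[8] -8 -> -3, delta = 5, sum = 14
Change 4: A[1] 11 -> 13, delta = 2, sum = 16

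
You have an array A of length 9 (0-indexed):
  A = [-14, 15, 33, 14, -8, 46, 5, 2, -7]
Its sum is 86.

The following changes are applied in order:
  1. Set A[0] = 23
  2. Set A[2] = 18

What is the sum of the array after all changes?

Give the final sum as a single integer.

Answer: 108

Derivation:
Initial sum: 86
Change 1: A[0] -14 -> 23, delta = 37, sum = 123
Change 2: A[2] 33 -> 18, delta = -15, sum = 108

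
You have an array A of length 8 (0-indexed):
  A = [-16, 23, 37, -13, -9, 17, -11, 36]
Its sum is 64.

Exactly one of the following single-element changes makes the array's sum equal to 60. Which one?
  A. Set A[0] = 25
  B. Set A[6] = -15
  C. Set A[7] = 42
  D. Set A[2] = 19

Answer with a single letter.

Answer: B

Derivation:
Option A: A[0] -16->25, delta=41, new_sum=64+(41)=105
Option B: A[6] -11->-15, delta=-4, new_sum=64+(-4)=60 <-- matches target
Option C: A[7] 36->42, delta=6, new_sum=64+(6)=70
Option D: A[2] 37->19, delta=-18, new_sum=64+(-18)=46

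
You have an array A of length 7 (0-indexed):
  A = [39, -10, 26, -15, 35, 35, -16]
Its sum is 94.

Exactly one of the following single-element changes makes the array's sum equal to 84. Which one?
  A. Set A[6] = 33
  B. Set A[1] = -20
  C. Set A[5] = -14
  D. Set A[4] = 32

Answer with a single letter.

Answer: B

Derivation:
Option A: A[6] -16->33, delta=49, new_sum=94+(49)=143
Option B: A[1] -10->-20, delta=-10, new_sum=94+(-10)=84 <-- matches target
Option C: A[5] 35->-14, delta=-49, new_sum=94+(-49)=45
Option D: A[4] 35->32, delta=-3, new_sum=94+(-3)=91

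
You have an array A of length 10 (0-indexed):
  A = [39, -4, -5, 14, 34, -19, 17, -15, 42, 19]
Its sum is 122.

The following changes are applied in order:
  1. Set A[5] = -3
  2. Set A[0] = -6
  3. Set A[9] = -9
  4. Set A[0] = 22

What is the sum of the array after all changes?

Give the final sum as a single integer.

Initial sum: 122
Change 1: A[5] -19 -> -3, delta = 16, sum = 138
Change 2: A[0] 39 -> -6, delta = -45, sum = 93
Change 3: A[9] 19 -> -9, delta = -28, sum = 65
Change 4: A[0] -6 -> 22, delta = 28, sum = 93

Answer: 93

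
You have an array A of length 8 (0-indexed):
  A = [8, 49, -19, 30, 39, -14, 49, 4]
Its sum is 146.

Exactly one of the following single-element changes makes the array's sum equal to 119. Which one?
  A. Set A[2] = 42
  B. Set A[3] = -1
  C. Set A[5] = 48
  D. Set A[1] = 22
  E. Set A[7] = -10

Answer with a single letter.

Answer: D

Derivation:
Option A: A[2] -19->42, delta=61, new_sum=146+(61)=207
Option B: A[3] 30->-1, delta=-31, new_sum=146+(-31)=115
Option C: A[5] -14->48, delta=62, new_sum=146+(62)=208
Option D: A[1] 49->22, delta=-27, new_sum=146+(-27)=119 <-- matches target
Option E: A[7] 4->-10, delta=-14, new_sum=146+(-14)=132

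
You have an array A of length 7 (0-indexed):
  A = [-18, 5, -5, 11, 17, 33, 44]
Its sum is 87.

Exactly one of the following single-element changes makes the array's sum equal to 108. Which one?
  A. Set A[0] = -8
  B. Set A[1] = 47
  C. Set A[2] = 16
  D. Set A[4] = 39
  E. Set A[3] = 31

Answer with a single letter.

Answer: C

Derivation:
Option A: A[0] -18->-8, delta=10, new_sum=87+(10)=97
Option B: A[1] 5->47, delta=42, new_sum=87+(42)=129
Option C: A[2] -5->16, delta=21, new_sum=87+(21)=108 <-- matches target
Option D: A[4] 17->39, delta=22, new_sum=87+(22)=109
Option E: A[3] 11->31, delta=20, new_sum=87+(20)=107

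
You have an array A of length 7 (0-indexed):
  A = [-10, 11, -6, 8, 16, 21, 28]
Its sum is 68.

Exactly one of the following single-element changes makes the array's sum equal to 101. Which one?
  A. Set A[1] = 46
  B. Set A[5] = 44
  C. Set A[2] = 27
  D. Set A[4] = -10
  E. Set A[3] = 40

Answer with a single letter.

Option A: A[1] 11->46, delta=35, new_sum=68+(35)=103
Option B: A[5] 21->44, delta=23, new_sum=68+(23)=91
Option C: A[2] -6->27, delta=33, new_sum=68+(33)=101 <-- matches target
Option D: A[4] 16->-10, delta=-26, new_sum=68+(-26)=42
Option E: A[3] 8->40, delta=32, new_sum=68+(32)=100

Answer: C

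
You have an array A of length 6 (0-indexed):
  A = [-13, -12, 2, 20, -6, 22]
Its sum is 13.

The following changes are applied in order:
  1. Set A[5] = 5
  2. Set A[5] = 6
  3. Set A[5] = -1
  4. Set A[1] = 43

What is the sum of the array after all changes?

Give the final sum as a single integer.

Answer: 45

Derivation:
Initial sum: 13
Change 1: A[5] 22 -> 5, delta = -17, sum = -4
Change 2: A[5] 5 -> 6, delta = 1, sum = -3
Change 3: A[5] 6 -> -1, delta = -7, sum = -10
Change 4: A[1] -12 -> 43, delta = 55, sum = 45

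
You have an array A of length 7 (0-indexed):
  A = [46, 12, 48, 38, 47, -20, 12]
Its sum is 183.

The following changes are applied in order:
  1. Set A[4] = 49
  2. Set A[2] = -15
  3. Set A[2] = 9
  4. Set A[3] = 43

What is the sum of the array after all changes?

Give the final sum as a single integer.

Answer: 151

Derivation:
Initial sum: 183
Change 1: A[4] 47 -> 49, delta = 2, sum = 185
Change 2: A[2] 48 -> -15, delta = -63, sum = 122
Change 3: A[2] -15 -> 9, delta = 24, sum = 146
Change 4: A[3] 38 -> 43, delta = 5, sum = 151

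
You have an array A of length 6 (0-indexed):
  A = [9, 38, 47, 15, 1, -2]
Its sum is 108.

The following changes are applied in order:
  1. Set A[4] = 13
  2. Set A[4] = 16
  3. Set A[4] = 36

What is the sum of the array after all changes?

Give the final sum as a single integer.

Answer: 143

Derivation:
Initial sum: 108
Change 1: A[4] 1 -> 13, delta = 12, sum = 120
Change 2: A[4] 13 -> 16, delta = 3, sum = 123
Change 3: A[4] 16 -> 36, delta = 20, sum = 143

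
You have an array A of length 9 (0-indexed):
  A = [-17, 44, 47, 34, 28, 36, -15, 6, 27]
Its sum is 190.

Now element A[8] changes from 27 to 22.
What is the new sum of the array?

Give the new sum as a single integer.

Answer: 185

Derivation:
Old value at index 8: 27
New value at index 8: 22
Delta = 22 - 27 = -5
New sum = old_sum + delta = 190 + (-5) = 185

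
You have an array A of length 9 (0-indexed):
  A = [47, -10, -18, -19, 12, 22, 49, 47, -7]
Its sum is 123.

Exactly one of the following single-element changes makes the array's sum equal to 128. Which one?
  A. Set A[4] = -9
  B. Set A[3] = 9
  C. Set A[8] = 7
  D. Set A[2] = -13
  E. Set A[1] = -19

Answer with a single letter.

Answer: D

Derivation:
Option A: A[4] 12->-9, delta=-21, new_sum=123+(-21)=102
Option B: A[3] -19->9, delta=28, new_sum=123+(28)=151
Option C: A[8] -7->7, delta=14, new_sum=123+(14)=137
Option D: A[2] -18->-13, delta=5, new_sum=123+(5)=128 <-- matches target
Option E: A[1] -10->-19, delta=-9, new_sum=123+(-9)=114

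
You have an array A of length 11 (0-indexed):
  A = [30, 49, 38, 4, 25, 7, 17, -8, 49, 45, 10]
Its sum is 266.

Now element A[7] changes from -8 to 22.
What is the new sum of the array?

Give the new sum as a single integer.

Old value at index 7: -8
New value at index 7: 22
Delta = 22 - -8 = 30
New sum = old_sum + delta = 266 + (30) = 296

Answer: 296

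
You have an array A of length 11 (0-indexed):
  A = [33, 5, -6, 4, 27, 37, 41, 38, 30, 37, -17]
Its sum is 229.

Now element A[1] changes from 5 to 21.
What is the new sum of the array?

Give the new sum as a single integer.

Old value at index 1: 5
New value at index 1: 21
Delta = 21 - 5 = 16
New sum = old_sum + delta = 229 + (16) = 245

Answer: 245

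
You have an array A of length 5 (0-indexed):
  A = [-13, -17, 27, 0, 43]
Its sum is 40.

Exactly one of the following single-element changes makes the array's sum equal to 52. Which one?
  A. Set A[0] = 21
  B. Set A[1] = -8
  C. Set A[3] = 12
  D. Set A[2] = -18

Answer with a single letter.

Answer: C

Derivation:
Option A: A[0] -13->21, delta=34, new_sum=40+(34)=74
Option B: A[1] -17->-8, delta=9, new_sum=40+(9)=49
Option C: A[3] 0->12, delta=12, new_sum=40+(12)=52 <-- matches target
Option D: A[2] 27->-18, delta=-45, new_sum=40+(-45)=-5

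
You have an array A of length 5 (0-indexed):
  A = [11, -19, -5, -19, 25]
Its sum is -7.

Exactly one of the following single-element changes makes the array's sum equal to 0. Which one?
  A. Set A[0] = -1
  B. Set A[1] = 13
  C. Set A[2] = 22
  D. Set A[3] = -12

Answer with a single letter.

Option A: A[0] 11->-1, delta=-12, new_sum=-7+(-12)=-19
Option B: A[1] -19->13, delta=32, new_sum=-7+(32)=25
Option C: A[2] -5->22, delta=27, new_sum=-7+(27)=20
Option D: A[3] -19->-12, delta=7, new_sum=-7+(7)=0 <-- matches target

Answer: D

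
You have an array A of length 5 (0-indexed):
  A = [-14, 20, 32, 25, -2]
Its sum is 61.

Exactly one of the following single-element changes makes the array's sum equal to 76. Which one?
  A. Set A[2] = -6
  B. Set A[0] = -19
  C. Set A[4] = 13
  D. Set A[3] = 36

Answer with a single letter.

Option A: A[2] 32->-6, delta=-38, new_sum=61+(-38)=23
Option B: A[0] -14->-19, delta=-5, new_sum=61+(-5)=56
Option C: A[4] -2->13, delta=15, new_sum=61+(15)=76 <-- matches target
Option D: A[3] 25->36, delta=11, new_sum=61+(11)=72

Answer: C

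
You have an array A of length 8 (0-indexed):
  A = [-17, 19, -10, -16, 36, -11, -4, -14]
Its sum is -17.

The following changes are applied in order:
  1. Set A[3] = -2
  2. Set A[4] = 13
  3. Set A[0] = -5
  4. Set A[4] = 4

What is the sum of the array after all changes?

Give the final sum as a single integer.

Answer: -23

Derivation:
Initial sum: -17
Change 1: A[3] -16 -> -2, delta = 14, sum = -3
Change 2: A[4] 36 -> 13, delta = -23, sum = -26
Change 3: A[0] -17 -> -5, delta = 12, sum = -14
Change 4: A[4] 13 -> 4, delta = -9, sum = -23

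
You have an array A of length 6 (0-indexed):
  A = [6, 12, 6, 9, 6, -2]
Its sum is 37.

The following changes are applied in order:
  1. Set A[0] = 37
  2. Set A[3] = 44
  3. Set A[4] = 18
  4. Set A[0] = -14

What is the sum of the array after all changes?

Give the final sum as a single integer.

Answer: 64

Derivation:
Initial sum: 37
Change 1: A[0] 6 -> 37, delta = 31, sum = 68
Change 2: A[3] 9 -> 44, delta = 35, sum = 103
Change 3: A[4] 6 -> 18, delta = 12, sum = 115
Change 4: A[0] 37 -> -14, delta = -51, sum = 64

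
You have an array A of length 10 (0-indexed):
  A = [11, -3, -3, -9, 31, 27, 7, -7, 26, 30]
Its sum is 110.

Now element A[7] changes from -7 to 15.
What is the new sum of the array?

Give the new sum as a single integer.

Old value at index 7: -7
New value at index 7: 15
Delta = 15 - -7 = 22
New sum = old_sum + delta = 110 + (22) = 132

Answer: 132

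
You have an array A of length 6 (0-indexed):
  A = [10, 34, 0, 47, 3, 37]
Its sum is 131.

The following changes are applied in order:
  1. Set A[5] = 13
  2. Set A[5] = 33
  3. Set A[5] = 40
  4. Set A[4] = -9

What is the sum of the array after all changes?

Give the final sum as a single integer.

Answer: 122

Derivation:
Initial sum: 131
Change 1: A[5] 37 -> 13, delta = -24, sum = 107
Change 2: A[5] 13 -> 33, delta = 20, sum = 127
Change 3: A[5] 33 -> 40, delta = 7, sum = 134
Change 4: A[4] 3 -> -9, delta = -12, sum = 122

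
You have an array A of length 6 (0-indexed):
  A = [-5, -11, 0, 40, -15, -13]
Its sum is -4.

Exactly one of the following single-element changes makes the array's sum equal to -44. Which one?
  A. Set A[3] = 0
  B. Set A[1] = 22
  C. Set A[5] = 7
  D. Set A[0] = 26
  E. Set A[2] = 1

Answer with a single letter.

Answer: A

Derivation:
Option A: A[3] 40->0, delta=-40, new_sum=-4+(-40)=-44 <-- matches target
Option B: A[1] -11->22, delta=33, new_sum=-4+(33)=29
Option C: A[5] -13->7, delta=20, new_sum=-4+(20)=16
Option D: A[0] -5->26, delta=31, new_sum=-4+(31)=27
Option E: A[2] 0->1, delta=1, new_sum=-4+(1)=-3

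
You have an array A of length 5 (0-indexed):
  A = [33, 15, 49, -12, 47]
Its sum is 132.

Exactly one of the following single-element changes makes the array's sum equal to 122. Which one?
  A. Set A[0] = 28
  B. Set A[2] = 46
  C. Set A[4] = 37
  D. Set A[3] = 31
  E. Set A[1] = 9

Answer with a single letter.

Answer: C

Derivation:
Option A: A[0] 33->28, delta=-5, new_sum=132+(-5)=127
Option B: A[2] 49->46, delta=-3, new_sum=132+(-3)=129
Option C: A[4] 47->37, delta=-10, new_sum=132+(-10)=122 <-- matches target
Option D: A[3] -12->31, delta=43, new_sum=132+(43)=175
Option E: A[1] 15->9, delta=-6, new_sum=132+(-6)=126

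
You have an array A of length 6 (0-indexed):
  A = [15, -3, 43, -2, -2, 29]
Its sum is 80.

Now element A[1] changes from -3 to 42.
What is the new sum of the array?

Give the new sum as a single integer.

Answer: 125

Derivation:
Old value at index 1: -3
New value at index 1: 42
Delta = 42 - -3 = 45
New sum = old_sum + delta = 80 + (45) = 125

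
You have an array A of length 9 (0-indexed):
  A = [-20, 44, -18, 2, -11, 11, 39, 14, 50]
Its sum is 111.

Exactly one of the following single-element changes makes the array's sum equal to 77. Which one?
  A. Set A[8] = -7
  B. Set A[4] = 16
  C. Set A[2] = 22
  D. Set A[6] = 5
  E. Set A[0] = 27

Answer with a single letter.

Option A: A[8] 50->-7, delta=-57, new_sum=111+(-57)=54
Option B: A[4] -11->16, delta=27, new_sum=111+(27)=138
Option C: A[2] -18->22, delta=40, new_sum=111+(40)=151
Option D: A[6] 39->5, delta=-34, new_sum=111+(-34)=77 <-- matches target
Option E: A[0] -20->27, delta=47, new_sum=111+(47)=158

Answer: D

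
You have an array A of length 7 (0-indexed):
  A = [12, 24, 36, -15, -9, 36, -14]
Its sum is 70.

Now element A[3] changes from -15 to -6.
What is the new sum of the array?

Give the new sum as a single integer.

Answer: 79

Derivation:
Old value at index 3: -15
New value at index 3: -6
Delta = -6 - -15 = 9
New sum = old_sum + delta = 70 + (9) = 79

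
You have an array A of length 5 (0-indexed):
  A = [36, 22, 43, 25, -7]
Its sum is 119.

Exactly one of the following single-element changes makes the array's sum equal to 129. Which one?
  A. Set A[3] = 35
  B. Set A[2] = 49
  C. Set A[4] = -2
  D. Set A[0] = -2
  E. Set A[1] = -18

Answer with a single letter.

Option A: A[3] 25->35, delta=10, new_sum=119+(10)=129 <-- matches target
Option B: A[2] 43->49, delta=6, new_sum=119+(6)=125
Option C: A[4] -7->-2, delta=5, new_sum=119+(5)=124
Option D: A[0] 36->-2, delta=-38, new_sum=119+(-38)=81
Option E: A[1] 22->-18, delta=-40, new_sum=119+(-40)=79

Answer: A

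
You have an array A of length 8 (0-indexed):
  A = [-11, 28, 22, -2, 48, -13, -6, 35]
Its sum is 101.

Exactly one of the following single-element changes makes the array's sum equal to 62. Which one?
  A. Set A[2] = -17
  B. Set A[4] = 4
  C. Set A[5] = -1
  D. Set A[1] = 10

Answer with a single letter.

Option A: A[2] 22->-17, delta=-39, new_sum=101+(-39)=62 <-- matches target
Option B: A[4] 48->4, delta=-44, new_sum=101+(-44)=57
Option C: A[5] -13->-1, delta=12, new_sum=101+(12)=113
Option D: A[1] 28->10, delta=-18, new_sum=101+(-18)=83

Answer: A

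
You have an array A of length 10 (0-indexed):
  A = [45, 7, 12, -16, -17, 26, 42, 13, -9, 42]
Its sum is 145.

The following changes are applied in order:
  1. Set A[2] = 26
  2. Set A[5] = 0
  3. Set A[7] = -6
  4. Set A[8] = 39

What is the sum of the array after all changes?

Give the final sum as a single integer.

Answer: 162

Derivation:
Initial sum: 145
Change 1: A[2] 12 -> 26, delta = 14, sum = 159
Change 2: A[5] 26 -> 0, delta = -26, sum = 133
Change 3: A[7] 13 -> -6, delta = -19, sum = 114
Change 4: A[8] -9 -> 39, delta = 48, sum = 162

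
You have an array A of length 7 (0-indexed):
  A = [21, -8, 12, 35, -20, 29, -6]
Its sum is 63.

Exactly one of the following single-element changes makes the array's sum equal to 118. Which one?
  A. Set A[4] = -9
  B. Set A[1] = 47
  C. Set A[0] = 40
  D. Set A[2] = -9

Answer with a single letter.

Answer: B

Derivation:
Option A: A[4] -20->-9, delta=11, new_sum=63+(11)=74
Option B: A[1] -8->47, delta=55, new_sum=63+(55)=118 <-- matches target
Option C: A[0] 21->40, delta=19, new_sum=63+(19)=82
Option D: A[2] 12->-9, delta=-21, new_sum=63+(-21)=42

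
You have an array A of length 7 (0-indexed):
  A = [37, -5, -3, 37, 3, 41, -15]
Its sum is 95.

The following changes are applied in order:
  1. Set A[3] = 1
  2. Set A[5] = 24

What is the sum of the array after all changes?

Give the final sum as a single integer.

Answer: 42

Derivation:
Initial sum: 95
Change 1: A[3] 37 -> 1, delta = -36, sum = 59
Change 2: A[5] 41 -> 24, delta = -17, sum = 42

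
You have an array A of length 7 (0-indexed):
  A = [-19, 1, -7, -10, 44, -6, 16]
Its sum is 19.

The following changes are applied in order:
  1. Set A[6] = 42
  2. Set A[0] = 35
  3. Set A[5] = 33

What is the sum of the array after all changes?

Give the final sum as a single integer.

Answer: 138

Derivation:
Initial sum: 19
Change 1: A[6] 16 -> 42, delta = 26, sum = 45
Change 2: A[0] -19 -> 35, delta = 54, sum = 99
Change 3: A[5] -6 -> 33, delta = 39, sum = 138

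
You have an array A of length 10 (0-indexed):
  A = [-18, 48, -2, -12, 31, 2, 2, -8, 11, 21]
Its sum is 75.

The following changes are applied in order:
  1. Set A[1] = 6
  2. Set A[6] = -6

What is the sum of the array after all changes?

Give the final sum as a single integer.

Initial sum: 75
Change 1: A[1] 48 -> 6, delta = -42, sum = 33
Change 2: A[6] 2 -> -6, delta = -8, sum = 25

Answer: 25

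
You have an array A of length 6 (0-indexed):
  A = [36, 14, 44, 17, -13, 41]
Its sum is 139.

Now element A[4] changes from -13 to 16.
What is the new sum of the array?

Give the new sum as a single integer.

Answer: 168

Derivation:
Old value at index 4: -13
New value at index 4: 16
Delta = 16 - -13 = 29
New sum = old_sum + delta = 139 + (29) = 168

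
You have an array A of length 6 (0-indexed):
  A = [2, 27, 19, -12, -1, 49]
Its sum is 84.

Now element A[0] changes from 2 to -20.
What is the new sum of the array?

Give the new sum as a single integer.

Answer: 62

Derivation:
Old value at index 0: 2
New value at index 0: -20
Delta = -20 - 2 = -22
New sum = old_sum + delta = 84 + (-22) = 62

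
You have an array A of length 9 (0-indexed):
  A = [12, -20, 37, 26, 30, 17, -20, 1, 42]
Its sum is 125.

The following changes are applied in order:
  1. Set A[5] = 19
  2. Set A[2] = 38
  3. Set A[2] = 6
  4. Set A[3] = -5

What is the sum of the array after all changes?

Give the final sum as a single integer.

Initial sum: 125
Change 1: A[5] 17 -> 19, delta = 2, sum = 127
Change 2: A[2] 37 -> 38, delta = 1, sum = 128
Change 3: A[2] 38 -> 6, delta = -32, sum = 96
Change 4: A[3] 26 -> -5, delta = -31, sum = 65

Answer: 65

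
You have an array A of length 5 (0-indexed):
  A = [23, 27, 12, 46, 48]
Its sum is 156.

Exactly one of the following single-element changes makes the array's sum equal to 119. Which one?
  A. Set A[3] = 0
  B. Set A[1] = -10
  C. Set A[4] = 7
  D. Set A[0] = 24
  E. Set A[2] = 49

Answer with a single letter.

Answer: B

Derivation:
Option A: A[3] 46->0, delta=-46, new_sum=156+(-46)=110
Option B: A[1] 27->-10, delta=-37, new_sum=156+(-37)=119 <-- matches target
Option C: A[4] 48->7, delta=-41, new_sum=156+(-41)=115
Option D: A[0] 23->24, delta=1, new_sum=156+(1)=157
Option E: A[2] 12->49, delta=37, new_sum=156+(37)=193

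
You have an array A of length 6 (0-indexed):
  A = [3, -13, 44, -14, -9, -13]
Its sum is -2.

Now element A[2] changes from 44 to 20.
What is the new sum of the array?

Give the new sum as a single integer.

Old value at index 2: 44
New value at index 2: 20
Delta = 20 - 44 = -24
New sum = old_sum + delta = -2 + (-24) = -26

Answer: -26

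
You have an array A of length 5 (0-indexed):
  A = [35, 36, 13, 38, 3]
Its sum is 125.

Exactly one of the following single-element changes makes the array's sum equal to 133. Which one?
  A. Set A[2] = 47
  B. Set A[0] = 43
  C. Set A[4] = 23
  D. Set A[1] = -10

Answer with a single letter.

Answer: B

Derivation:
Option A: A[2] 13->47, delta=34, new_sum=125+(34)=159
Option B: A[0] 35->43, delta=8, new_sum=125+(8)=133 <-- matches target
Option C: A[4] 3->23, delta=20, new_sum=125+(20)=145
Option D: A[1] 36->-10, delta=-46, new_sum=125+(-46)=79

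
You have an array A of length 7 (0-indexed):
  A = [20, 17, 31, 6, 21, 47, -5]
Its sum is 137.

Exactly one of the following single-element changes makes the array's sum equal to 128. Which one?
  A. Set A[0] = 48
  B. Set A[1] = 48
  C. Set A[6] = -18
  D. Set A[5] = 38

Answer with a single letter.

Answer: D

Derivation:
Option A: A[0] 20->48, delta=28, new_sum=137+(28)=165
Option B: A[1] 17->48, delta=31, new_sum=137+(31)=168
Option C: A[6] -5->-18, delta=-13, new_sum=137+(-13)=124
Option D: A[5] 47->38, delta=-9, new_sum=137+(-9)=128 <-- matches target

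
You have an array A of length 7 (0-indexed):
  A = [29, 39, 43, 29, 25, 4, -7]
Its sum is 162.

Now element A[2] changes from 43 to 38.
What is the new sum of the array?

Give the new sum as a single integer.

Answer: 157

Derivation:
Old value at index 2: 43
New value at index 2: 38
Delta = 38 - 43 = -5
New sum = old_sum + delta = 162 + (-5) = 157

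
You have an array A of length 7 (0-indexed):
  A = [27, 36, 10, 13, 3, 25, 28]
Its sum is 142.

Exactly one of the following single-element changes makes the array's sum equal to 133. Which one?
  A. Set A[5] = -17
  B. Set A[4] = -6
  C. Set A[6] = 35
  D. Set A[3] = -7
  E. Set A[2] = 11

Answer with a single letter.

Answer: B

Derivation:
Option A: A[5] 25->-17, delta=-42, new_sum=142+(-42)=100
Option B: A[4] 3->-6, delta=-9, new_sum=142+(-9)=133 <-- matches target
Option C: A[6] 28->35, delta=7, new_sum=142+(7)=149
Option D: A[3] 13->-7, delta=-20, new_sum=142+(-20)=122
Option E: A[2] 10->11, delta=1, new_sum=142+(1)=143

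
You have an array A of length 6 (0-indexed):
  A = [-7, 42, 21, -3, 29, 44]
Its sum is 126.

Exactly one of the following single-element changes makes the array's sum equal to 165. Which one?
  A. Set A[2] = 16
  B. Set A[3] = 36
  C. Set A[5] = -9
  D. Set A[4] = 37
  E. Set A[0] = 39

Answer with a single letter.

Answer: B

Derivation:
Option A: A[2] 21->16, delta=-5, new_sum=126+(-5)=121
Option B: A[3] -3->36, delta=39, new_sum=126+(39)=165 <-- matches target
Option C: A[5] 44->-9, delta=-53, new_sum=126+(-53)=73
Option D: A[4] 29->37, delta=8, new_sum=126+(8)=134
Option E: A[0] -7->39, delta=46, new_sum=126+(46)=172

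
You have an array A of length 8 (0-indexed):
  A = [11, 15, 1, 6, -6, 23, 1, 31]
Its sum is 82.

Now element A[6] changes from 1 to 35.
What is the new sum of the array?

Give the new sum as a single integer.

Answer: 116

Derivation:
Old value at index 6: 1
New value at index 6: 35
Delta = 35 - 1 = 34
New sum = old_sum + delta = 82 + (34) = 116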